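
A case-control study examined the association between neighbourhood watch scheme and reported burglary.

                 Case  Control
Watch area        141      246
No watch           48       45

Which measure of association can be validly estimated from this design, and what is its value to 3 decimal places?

0.537

Cells: a = 141, b = 246, c = 48, d = 45.
This is a case-control study: participants were sampled on outcome status, so risks in the source population cannot be estimated directly — relative risk is not valid here. The odds ratio is the appropriate measure.
OR = (a·d)/(b·c) = (141 × 45) / (246 × 48) = 6345 / 11808 = 0.53735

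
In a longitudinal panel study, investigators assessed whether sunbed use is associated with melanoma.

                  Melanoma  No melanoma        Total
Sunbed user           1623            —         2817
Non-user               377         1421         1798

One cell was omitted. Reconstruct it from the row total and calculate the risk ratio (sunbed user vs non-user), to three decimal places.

2.748

The missing cell is in the exposed row: 2817 − 1623 = 1194.
So a = 1623, b = 1194, c = 377, d = 1421.
RR = [a/(a+b)] / [c/(c+d)] = (1623/2817) / (377/1798) = 0.57614/0.20968 = 2.74777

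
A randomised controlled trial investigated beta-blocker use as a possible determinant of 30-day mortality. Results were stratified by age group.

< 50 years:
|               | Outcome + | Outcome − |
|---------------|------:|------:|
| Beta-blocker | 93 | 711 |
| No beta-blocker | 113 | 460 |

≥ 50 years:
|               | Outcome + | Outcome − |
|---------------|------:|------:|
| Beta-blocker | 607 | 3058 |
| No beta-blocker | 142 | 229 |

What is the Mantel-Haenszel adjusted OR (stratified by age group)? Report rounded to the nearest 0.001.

OR_MH = Σ(aᵢdᵢ/nᵢ) / Σ(bᵢcᵢ/nᵢ), where nᵢ is the stratum total.
Stratum 1 (< 50 years): n = 1377; a·d/n = 93·460/1377 = 31.0675; b·c/n = 711·113/1377 = 58.3464
Stratum 2 (≥ 50 years): n = 4036; a·d/n = 607·229/4036 = 34.4408; b·c/n = 3058·142/4036 = 107.5907
OR_MH = (31.0675 + 34.4408) / (58.3464 + 107.5907) = 65.5083 / 165.9371 = 0.39478

0.395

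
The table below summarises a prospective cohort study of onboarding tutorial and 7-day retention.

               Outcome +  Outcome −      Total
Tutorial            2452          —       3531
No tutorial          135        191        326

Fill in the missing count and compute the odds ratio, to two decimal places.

The missing cell is in the exposed row: 3531 − 2452 = 1079.
So a = 2452, b = 1079, c = 135, d = 191.
OR = (a·d)/(b·c) = (2452 × 191) / (1079 × 135) = 468332 / 145665 = 3.21513

3.22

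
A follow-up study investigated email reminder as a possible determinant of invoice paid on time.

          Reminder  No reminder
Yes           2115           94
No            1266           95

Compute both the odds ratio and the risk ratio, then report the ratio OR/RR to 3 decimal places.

Reading the table with exposure as columns: a = 2115 (Reminder, case), b = 1266 (Reminder, non-case), c = 94 (No reminder, case), d = 95.
OR = (2115·95)/(1266·94) = 200925/119004 = 1.68839
Risk in exposed = 2115/3381 = 0.62555; risk in unexposed = 94/189 = 0.49735; RR = 1.25776
OR/RR = 1.68839 / 1.25776 = 1.34237
The outcome is not rare, so the OR lies further from 1 than the RR.

1.342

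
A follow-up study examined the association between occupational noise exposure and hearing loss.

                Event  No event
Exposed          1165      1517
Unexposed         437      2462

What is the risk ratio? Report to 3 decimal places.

Cells: a = 1165, b = 1517, c = 437, d = 2462.
Risk in exposed = 1165/2682 = 0.43438; risk in unexposed = 437/2899 = 0.15074.
RR = 0.43438 / 0.15074 = 2.88160
The risk among the exposed is 2.88 times that among the unexposed.

2.882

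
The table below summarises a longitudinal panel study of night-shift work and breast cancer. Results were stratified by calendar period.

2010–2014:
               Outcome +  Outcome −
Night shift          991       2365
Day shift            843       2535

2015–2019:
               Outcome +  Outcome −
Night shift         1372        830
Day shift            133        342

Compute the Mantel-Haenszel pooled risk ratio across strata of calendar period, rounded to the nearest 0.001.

RR_MH = Σ(aᵢ·n₀ᵢ/nᵢ) / Σ(cᵢ·n₁ᵢ/nᵢ), with n₁ᵢ = aᵢ+bᵢ (exposed), n₀ᵢ = cᵢ+dᵢ (unexposed), nᵢ = n₁ᵢ+n₀ᵢ.
Stratum 1 (2010–2014): n₁ = 3356, n₀ = 3378, n = 6734; a·n₀/n = 991·3378/6734 = 497.1188; c·n₁/n = 843·3356/6734 = 420.1230
Stratum 2 (2015–2019): n₁ = 2202, n₀ = 475, n = 2677; a·n₀/n = 1372·475/2677 = 243.4442; c·n₁/n = 133·2202/2677 = 109.4008
RR_MH = (497.1188 + 243.4442) / (420.1230 + 109.4008) = 740.5630 / 529.5238 = 1.39855

1.399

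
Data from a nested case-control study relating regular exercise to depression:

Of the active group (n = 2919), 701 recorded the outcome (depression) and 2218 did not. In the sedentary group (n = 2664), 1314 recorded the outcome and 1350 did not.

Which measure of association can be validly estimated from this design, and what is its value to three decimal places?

0.325

From the description: a = 701, b = 2218, c = 1314, d = 1350.
This is a nested case-control study: participants were sampled on outcome status, so risks in the source population cannot be estimated directly — relative risk is not valid here. The odds ratio is the appropriate measure.
OR = (a·d)/(b·c) = (701 × 1350) / (2218 × 1314) = 946350 / 2914452 = 0.32471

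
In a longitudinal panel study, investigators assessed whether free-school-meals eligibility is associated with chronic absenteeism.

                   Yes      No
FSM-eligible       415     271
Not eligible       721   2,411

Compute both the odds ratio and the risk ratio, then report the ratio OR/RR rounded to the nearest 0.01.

1.95

Cells: a = 415, b = 271, c = 721, d = 2411.
OR = (415·2411)/(271·721) = 1000565/195391 = 5.12083
Risk in exposed = 415/686 = 0.60496; risk in unexposed = 721/3132 = 0.23020; RR = 2.62791
OR/RR = 5.12083 / 2.62791 = 1.94863
The outcome is not rare, so the OR lies further from 1 than the RR.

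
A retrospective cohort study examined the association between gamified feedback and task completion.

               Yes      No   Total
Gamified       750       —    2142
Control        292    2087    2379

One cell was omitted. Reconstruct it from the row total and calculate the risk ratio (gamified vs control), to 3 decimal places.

The missing cell is in the exposed row: 2142 − 750 = 1392.
So a = 750, b = 1392, c = 292, d = 2087.
RR = [a/(a+b)] / [c/(c+d)] = (750/2142) / (292/2379) = 0.35014/0.12274 = 2.85268

2.853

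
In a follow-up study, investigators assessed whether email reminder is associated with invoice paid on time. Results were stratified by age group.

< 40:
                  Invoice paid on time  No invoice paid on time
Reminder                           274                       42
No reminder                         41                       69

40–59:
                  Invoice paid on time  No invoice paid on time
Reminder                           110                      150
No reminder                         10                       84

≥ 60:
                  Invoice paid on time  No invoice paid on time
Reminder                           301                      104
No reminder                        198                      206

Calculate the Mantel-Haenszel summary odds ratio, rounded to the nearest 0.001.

4.361

OR_MH = Σ(aᵢdᵢ/nᵢ) / Σ(bᵢcᵢ/nᵢ), where nᵢ is the stratum total.
Stratum 1 (< 40): n = 426; a·d/n = 274·69/426 = 44.3803; b·c/n = 42·41/426 = 4.0423
Stratum 2 (40–59): n = 354; a·d/n = 110·84/354 = 26.1017; b·c/n = 150·10/354 = 4.2373
Stratum 3 (≥ 60): n = 809; a·d/n = 301·206/809 = 76.6452; b·c/n = 104·198/809 = 25.4536
OR_MH = (44.3803 + 26.1017 + 76.6452) / (4.0423 + 4.2373 + 25.4536) = 147.1272 / 33.7332 = 4.36150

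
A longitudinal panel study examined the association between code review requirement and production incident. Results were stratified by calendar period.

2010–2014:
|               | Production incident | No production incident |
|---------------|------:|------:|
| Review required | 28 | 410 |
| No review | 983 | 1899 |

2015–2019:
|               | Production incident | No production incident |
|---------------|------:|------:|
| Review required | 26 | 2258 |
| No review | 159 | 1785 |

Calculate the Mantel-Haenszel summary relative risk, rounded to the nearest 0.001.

0.168

RR_MH = Σ(aᵢ·n₀ᵢ/nᵢ) / Σ(cᵢ·n₁ᵢ/nᵢ), with n₁ᵢ = aᵢ+bᵢ (exposed), n₀ᵢ = cᵢ+dᵢ (unexposed), nᵢ = n₁ᵢ+n₀ᵢ.
Stratum 1 (2010–2014): n₁ = 438, n₀ = 2882, n = 3320; a·n₀/n = 28·2882/3320 = 24.3060; c·n₁/n = 983·438/3320 = 129.6849
Stratum 2 (2015–2019): n₁ = 2284, n₀ = 1944, n = 4228; a·n₀/n = 26·1944/4228 = 11.9546; c·n₁/n = 159·2284/4228 = 85.8931
RR_MH = (24.3060 + 11.9546) / (129.6849 + 85.8931) = 36.2606 / 215.5780 = 0.16820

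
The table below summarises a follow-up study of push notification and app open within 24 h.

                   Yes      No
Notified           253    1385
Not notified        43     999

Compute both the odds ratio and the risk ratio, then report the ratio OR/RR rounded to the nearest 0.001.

Cells: a = 253, b = 1385, c = 43, d = 999.
OR = (253·999)/(1385·43) = 252747/59555 = 4.24393
Risk in exposed = 253/1638 = 0.15446; risk in unexposed = 43/1042 = 0.04127; RR = 3.74288
OR/RR = 4.24393 / 3.74288 = 1.13387
The outcome is not rare, so the OR lies further from 1 than the RR.

1.134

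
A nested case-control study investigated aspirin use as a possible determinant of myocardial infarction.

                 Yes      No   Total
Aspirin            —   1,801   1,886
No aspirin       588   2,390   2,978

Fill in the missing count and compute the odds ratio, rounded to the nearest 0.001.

The missing cell is in the exposed row: 1886 − 1801 = 85.
So a = 85, b = 1801, c = 588, d = 2390.
OR = (a·d)/(b·c) = (85 × 2390) / (1801 × 588) = 203150 / 1058988 = 0.19183

0.192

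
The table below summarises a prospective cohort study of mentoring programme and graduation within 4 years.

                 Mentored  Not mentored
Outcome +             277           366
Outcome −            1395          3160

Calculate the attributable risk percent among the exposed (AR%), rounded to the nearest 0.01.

Reading the table with exposure as columns: a = 277 (Mentored, case), b = 1395 (Mentored, non-case), c = 366 (Not mentored, case), d = 3160.
Risk in exposed = 277/1672 = 0.16567; risk in unexposed = 366/3526 = 0.10380.
RR = 0.16567/0.10380 = 1.59604
AR% = (RR − 1)/RR × 100 = (1.59604 − 1)/1.59604 × 100 = 37.3451%

37.35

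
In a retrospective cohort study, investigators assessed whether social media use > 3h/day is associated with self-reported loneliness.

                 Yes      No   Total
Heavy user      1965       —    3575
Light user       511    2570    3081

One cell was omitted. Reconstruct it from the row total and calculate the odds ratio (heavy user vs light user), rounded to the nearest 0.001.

The missing cell is in the exposed row: 3575 − 1965 = 1610.
So a = 1965, b = 1610, c = 511, d = 2570.
OR = (a·d)/(b·c) = (1965 × 2570) / (1610 × 511) = 5050050 / 822710 = 6.13831

6.138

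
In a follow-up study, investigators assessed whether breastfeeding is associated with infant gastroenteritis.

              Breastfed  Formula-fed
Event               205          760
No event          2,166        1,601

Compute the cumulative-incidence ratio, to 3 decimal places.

Reading the table with exposure as columns: a = 205 (Breastfed, case), b = 2166 (Breastfed, non-case), c = 760 (Formula-fed, case), d = 1601.
Risk in exposed = 205/2371 = 0.08646; risk in unexposed = 760/2361 = 0.32190.
RR = 0.08646 / 0.32190 = 0.26860
The risk is 73% lower among the exposed than among the unexposed.

0.269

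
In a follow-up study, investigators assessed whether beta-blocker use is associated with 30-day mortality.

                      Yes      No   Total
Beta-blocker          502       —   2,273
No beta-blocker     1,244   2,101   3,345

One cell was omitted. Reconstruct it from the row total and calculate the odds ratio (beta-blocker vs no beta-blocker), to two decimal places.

The missing cell is in the exposed row: 2273 − 502 = 1771.
So a = 502, b = 1771, c = 1244, d = 2101.
OR = (a·d)/(b·c) = (502 × 2101) / (1771 × 1244) = 1054702 / 2203124 = 0.47873

0.48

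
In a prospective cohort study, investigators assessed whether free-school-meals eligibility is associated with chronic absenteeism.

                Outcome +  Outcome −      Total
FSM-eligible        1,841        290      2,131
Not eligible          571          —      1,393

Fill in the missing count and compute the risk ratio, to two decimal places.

The missing cell is in the unexposed row: 1393 − 571 = 822.
So a = 1841, b = 290, c = 571, d = 822.
RR = [a/(a+b)] / [c/(c+d)] = (1841/2131) / (571/1393) = 0.86391/0.40991 = 2.10759

2.11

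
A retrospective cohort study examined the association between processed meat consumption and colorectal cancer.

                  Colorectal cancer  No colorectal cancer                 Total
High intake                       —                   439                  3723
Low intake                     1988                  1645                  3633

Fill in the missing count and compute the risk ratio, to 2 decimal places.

1.61

The missing cell is in the exposed row: 3723 − 439 = 3284.
So a = 3284, b = 439, c = 1988, d = 1645.
RR = [a/(a+b)] / [c/(c+d)] = (3284/3723) / (1988/3633) = 0.88208/0.54721 = 1.61198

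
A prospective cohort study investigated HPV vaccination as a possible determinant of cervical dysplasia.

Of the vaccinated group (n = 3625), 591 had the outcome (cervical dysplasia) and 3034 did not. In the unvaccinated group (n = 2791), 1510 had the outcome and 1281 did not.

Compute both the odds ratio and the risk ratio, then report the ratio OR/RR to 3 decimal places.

From the description: a = 591, b = 3034, c = 1510, d = 1281.
OR = (591·1281)/(3034·1510) = 757071/4581340 = 0.16525
Risk in exposed = 591/3625 = 0.16303; risk in unexposed = 1510/2791 = 0.54102; RR = 0.30134
OR/RR = 0.16525 / 0.30134 = 0.54838
The outcome is not rare, so the OR lies further from 1 than the RR.

0.548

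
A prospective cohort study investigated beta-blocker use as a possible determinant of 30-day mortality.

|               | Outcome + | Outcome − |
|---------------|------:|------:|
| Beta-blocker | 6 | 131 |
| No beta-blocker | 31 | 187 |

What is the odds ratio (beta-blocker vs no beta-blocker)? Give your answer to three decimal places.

0.276

Cells: a = 6, b = 131, c = 31, d = 187.
OR = (a·d)/(b·c) = (6 × 187) / (131 × 31) = 1122 / 4061 = 0.27629
Exposure is associated with lower odds of 30-day mortality (OR = 0.28 < 1).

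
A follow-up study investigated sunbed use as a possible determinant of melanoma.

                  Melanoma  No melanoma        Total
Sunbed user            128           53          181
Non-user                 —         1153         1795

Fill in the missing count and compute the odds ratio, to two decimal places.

The missing cell is in the unexposed row: 1795 − 1153 = 642.
So a = 128, b = 53, c = 642, d = 1153.
OR = (a·d)/(b·c) = (128 × 1153) / (53 × 642) = 147584 / 34026 = 4.33739

4.34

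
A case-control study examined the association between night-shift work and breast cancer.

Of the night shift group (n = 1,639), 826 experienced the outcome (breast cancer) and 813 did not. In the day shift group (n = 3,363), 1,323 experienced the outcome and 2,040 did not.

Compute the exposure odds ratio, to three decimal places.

From the description: a = 826, b = 813, c = 1323, d = 2040.
OR = (a·d)/(b·c) = (826 × 2040) / (813 × 1323) = 1685040 / 1075599 = 1.56661
The odds of breast cancer are about 1.57 times as high in the night shift group.

1.567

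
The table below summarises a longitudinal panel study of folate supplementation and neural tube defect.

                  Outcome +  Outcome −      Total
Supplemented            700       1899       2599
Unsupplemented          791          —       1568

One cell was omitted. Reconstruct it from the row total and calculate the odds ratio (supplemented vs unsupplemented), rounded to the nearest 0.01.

0.36

The missing cell is in the unexposed row: 1568 − 791 = 777.
So a = 700, b = 1899, c = 791, d = 777.
OR = (a·d)/(b·c) = (700 × 777) / (1899 × 791) = 543900 / 1502109 = 0.36209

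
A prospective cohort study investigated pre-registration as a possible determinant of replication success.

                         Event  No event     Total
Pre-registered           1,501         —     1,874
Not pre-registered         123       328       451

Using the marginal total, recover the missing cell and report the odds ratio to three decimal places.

10.731

The missing cell is in the exposed row: 1874 − 1501 = 373.
So a = 1501, b = 373, c = 123, d = 328.
OR = (a·d)/(b·c) = (1501 × 328) / (373 × 123) = 492328 / 45879 = 10.73101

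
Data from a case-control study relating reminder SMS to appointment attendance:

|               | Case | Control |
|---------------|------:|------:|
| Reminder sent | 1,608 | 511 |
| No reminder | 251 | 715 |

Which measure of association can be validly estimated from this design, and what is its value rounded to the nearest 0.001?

Cells: a = 1608, b = 511, c = 251, d = 715.
This is a case-control study: participants were sampled on outcome status, so risks in the source population cannot be estimated directly — relative risk is not valid here. The odds ratio is the appropriate measure.
OR = (a·d)/(b·c) = (1608 × 715) / (511 × 251) = 1149720 / 128261 = 8.96391

8.964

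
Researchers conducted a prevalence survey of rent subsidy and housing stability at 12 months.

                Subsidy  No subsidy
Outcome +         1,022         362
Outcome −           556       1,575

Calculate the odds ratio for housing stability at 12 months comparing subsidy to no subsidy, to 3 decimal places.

Reading the table with exposure as columns: a = 1022 (Subsidy, case), b = 556 (Subsidy, non-case), c = 362 (No subsidy, case), d = 1575.
OR = (a·d)/(b·c) = (1022 × 1575) / (556 × 362) = 1609650 / 201272 = 7.99739
The odds of housing stability at 12 months are about 8.00 times as high in the subsidy group.

7.997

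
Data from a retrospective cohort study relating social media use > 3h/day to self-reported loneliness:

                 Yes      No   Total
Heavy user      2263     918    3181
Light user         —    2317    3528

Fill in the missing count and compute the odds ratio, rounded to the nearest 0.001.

The missing cell is in the unexposed row: 3528 − 2317 = 1211.
So a = 2263, b = 918, c = 1211, d = 2317.
OR = (a·d)/(b·c) = (2263 × 2317) / (918 × 1211) = 5243371 / 1111698 = 4.71654

4.717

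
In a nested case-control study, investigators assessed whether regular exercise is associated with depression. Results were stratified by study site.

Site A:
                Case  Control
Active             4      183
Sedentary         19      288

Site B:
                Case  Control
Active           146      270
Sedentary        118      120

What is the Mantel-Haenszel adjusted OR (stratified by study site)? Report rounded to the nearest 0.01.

OR_MH = Σ(aᵢdᵢ/nᵢ) / Σ(bᵢcᵢ/nᵢ), where nᵢ is the stratum total.
Stratum 1 (Site A): n = 494; a·d/n = 4·288/494 = 2.3320; b·c/n = 183·19/494 = 7.0385
Stratum 2 (Site B): n = 654; a·d/n = 146·120/654 = 26.7890; b·c/n = 270·118/654 = 48.7156
OR_MH = (2.3320 + 26.7890) / (7.0385 + 48.7156) = 29.1210 / 55.7541 = 0.52231

0.52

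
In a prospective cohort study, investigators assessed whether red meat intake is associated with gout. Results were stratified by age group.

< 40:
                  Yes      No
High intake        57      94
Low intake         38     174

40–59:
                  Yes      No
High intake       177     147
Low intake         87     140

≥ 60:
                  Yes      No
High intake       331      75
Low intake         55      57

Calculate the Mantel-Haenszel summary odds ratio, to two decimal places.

OR_MH = Σ(aᵢdᵢ/nᵢ) / Σ(bᵢcᵢ/nᵢ), where nᵢ is the stratum total.
Stratum 1 (< 40): n = 363; a·d/n = 57·174/363 = 27.3223; b·c/n = 94·38/363 = 9.8402
Stratum 2 (40–59): n = 551; a·d/n = 177·140/551 = 44.9728; b·c/n = 147·87/551 = 23.2105
Stratum 3 (≥ 60): n = 518; a·d/n = 331·57/518 = 36.4228; b·c/n = 75·55/518 = 7.9633
OR_MH = (27.3223 + 44.9728 + 36.4228) / (9.8402 + 23.2105 + 7.9633) = 108.7179 / 41.0141 = 2.65075

2.65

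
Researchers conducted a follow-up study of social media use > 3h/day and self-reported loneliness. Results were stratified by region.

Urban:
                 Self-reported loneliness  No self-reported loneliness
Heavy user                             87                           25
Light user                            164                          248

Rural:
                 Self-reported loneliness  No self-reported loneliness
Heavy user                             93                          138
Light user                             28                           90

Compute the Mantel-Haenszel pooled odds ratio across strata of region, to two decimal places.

3.45

OR_MH = Σ(aᵢdᵢ/nᵢ) / Σ(bᵢcᵢ/nᵢ), where nᵢ is the stratum total.
Stratum 1 (Urban): n = 524; a·d/n = 87·248/524 = 41.1756; b·c/n = 25·164/524 = 7.8244
Stratum 2 (Rural): n = 349; a·d/n = 93·90/349 = 23.9828; b·c/n = 138·28/349 = 11.0716
OR_MH = (41.1756 + 23.9828) / (7.8244 + 11.0716) = 65.1584 / 18.8961 = 3.44825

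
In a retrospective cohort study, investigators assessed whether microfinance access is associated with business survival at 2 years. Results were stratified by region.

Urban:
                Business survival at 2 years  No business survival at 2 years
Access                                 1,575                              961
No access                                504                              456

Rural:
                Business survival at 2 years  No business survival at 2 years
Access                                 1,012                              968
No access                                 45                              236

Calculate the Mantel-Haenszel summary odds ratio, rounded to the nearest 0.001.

OR_MH = Σ(aᵢdᵢ/nᵢ) / Σ(bᵢcᵢ/nᵢ), where nᵢ is the stratum total.
Stratum 1 (Urban): n = 3496; a·d/n = 1575·456/3496 = 205.4348; b·c/n = 961·504/3496 = 138.5423
Stratum 2 (Rural): n = 2261; a·d/n = 1012·236/2261 = 105.6311; b·c/n = 968·45/2261 = 19.2658
OR_MH = (205.4348 + 105.6311) / (138.5423 + 19.2658) = 311.0659 / 157.8081 = 1.97117

1.971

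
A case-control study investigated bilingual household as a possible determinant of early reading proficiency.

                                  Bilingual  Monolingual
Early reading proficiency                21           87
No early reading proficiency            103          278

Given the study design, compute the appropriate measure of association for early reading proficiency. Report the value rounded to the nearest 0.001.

Reading the table with exposure as columns: a = 21 (Bilingual, case), b = 103 (Bilingual, non-case), c = 87 (Monolingual, case), d = 278.
This is a case-control study: participants were sampled on outcome status, so risks in the source population cannot be estimated directly — relative risk is not valid here. The odds ratio is the appropriate measure.
OR = (a·d)/(b·c) = (21 × 278) / (103 × 87) = 5838 / 8961 = 0.65149

0.651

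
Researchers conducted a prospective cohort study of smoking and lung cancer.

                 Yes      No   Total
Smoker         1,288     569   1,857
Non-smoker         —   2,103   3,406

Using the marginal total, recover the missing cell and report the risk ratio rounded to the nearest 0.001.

1.813

The missing cell is in the unexposed row: 3406 − 2103 = 1303.
So a = 1288, b = 569, c = 1303, d = 2103.
RR = [a/(a+b)] / [c/(c+d)] = (1288/1857) / (1303/3406) = 0.69359/0.38256 = 1.81303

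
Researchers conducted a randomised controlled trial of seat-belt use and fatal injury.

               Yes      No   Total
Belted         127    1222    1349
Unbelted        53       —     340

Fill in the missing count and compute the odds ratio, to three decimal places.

The missing cell is in the unexposed row: 340 − 53 = 287.
So a = 127, b = 1222, c = 53, d = 287.
OR = (a·d)/(b·c) = (127 × 287) / (1222 × 53) = 36449 / 64766 = 0.56278

0.563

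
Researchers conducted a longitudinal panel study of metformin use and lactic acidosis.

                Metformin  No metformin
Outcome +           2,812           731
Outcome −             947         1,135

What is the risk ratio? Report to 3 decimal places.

Reading the table with exposure as columns: a = 2812 (Metformin, case), b = 947 (Metformin, non-case), c = 731 (No metformin, case), d = 1135.
Risk in exposed = 2812/3759 = 0.74807; risk in unexposed = 731/1866 = 0.39175.
RR = 0.74807 / 0.39175 = 1.90958
The risk among the exposed is 1.91 times that among the unexposed.

1.910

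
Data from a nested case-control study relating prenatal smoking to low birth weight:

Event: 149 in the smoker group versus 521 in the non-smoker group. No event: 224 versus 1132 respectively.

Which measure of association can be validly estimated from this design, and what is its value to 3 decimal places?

From the description: a = 149, b = 224, c = 521, d = 1132.
This is a nested case-control study: participants were sampled on outcome status, so risks in the source population cannot be estimated directly — relative risk is not valid here. The odds ratio is the appropriate measure.
OR = (a·d)/(b·c) = (149 × 1132) / (224 × 521) = 168668 / 116704 = 1.44526

1.445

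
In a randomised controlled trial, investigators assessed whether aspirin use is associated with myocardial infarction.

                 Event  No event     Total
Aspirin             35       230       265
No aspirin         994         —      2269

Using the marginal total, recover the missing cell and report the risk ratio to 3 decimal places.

0.301

The missing cell is in the unexposed row: 2269 − 994 = 1275.
So a = 35, b = 230, c = 994, d = 1275.
RR = [a/(a+b)] / [c/(c+d)] = (35/265) / (994/2269) = 0.13208/0.43808 = 0.30149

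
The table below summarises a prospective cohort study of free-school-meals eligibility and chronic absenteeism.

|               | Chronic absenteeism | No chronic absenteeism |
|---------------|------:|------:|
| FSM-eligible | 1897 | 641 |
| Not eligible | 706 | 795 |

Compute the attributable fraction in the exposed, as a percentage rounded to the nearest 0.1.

37.1

Cells: a = 1897, b = 641, c = 706, d = 795.
Risk in exposed = 1897/2538 = 0.74744; risk in unexposed = 706/1501 = 0.47035.
RR = 0.74744/0.47035 = 1.58910
AR% = (RR − 1)/RR × 100 = (1.58910 − 1)/1.58910 × 100 = 37.0714%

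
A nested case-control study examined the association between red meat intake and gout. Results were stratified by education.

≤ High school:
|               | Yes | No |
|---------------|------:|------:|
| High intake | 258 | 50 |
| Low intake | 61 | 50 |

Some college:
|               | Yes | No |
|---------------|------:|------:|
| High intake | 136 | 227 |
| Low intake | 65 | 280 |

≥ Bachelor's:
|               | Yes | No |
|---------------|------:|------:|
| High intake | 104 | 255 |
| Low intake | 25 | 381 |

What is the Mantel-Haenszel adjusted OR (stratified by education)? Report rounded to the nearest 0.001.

3.741

OR_MH = Σ(aᵢdᵢ/nᵢ) / Σ(bᵢcᵢ/nᵢ), where nᵢ is the stratum total.
Stratum 1 (≤ High school): n = 419; a·d/n = 258·50/419 = 30.7876; b·c/n = 50·61/419 = 7.2792
Stratum 2 (Some college): n = 708; a·d/n = 136·280/708 = 53.7853; b·c/n = 227·65/708 = 20.8404
Stratum 3 (≥ Bachelor's): n = 765; a·d/n = 104·381/765 = 51.7961; b·c/n = 255·25/765 = 8.3333
OR_MH = (30.7876 + 53.7853 + 51.7961) / (7.2792 + 20.8404 + 8.3333) = 136.3690 / 36.4530 = 3.74096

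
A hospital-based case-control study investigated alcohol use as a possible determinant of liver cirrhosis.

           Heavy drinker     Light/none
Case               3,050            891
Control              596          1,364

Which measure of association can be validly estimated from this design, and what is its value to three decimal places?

Reading the table with exposure as columns: a = 3050 (Heavy drinker, case), b = 596 (Heavy drinker, non-case), c = 891 (Light/none, case), d = 1364.
This is a hospital-based case-control study: participants were sampled on outcome status, so risks in the source population cannot be estimated directly — relative risk is not valid here. The odds ratio is the appropriate measure.
OR = (a·d)/(b·c) = (3050 × 1364) / (596 × 891) = 4160200 / 531036 = 7.83412

7.834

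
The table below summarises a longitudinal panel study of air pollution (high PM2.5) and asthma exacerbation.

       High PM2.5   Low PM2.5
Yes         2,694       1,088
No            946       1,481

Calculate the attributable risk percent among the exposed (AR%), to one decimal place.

Reading the table with exposure as columns: a = 2694 (High PM2.5, case), b = 946 (High PM2.5, non-case), c = 1088 (Low PM2.5, case), d = 1481.
Risk in exposed = 2694/3640 = 0.74011; risk in unexposed = 1088/2569 = 0.42351.
RR = 0.74011/0.42351 = 1.74756
AR% = (RR − 1)/RR × 100 = (1.74756 − 1)/1.74756 × 100 = 42.7773%

42.8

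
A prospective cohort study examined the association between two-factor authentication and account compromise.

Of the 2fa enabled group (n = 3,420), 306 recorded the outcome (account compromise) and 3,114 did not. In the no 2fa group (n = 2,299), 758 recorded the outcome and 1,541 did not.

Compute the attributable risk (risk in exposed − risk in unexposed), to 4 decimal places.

From the description: a = 306, b = 3114, c = 758, d = 1541.
Risk in exposed = 306/3420 = 0.089474; risk in unexposed = 758/2299 = 0.329709.
Risk difference = 0.089474 − 0.329709 = -0.240235

-0.2402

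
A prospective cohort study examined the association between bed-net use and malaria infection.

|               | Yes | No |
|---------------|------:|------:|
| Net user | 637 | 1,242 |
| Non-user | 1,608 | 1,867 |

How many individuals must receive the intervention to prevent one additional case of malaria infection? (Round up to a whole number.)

9

Risk in treated group = 637/1879 = 0.33901; risk in control = 1608/3475 = 0.46273.
Absolute risk reduction = 0.46273 − 0.33901 = 0.12372
NNT = 1 / ARR = 1 / 0.12372 = 8.083 → round up → 9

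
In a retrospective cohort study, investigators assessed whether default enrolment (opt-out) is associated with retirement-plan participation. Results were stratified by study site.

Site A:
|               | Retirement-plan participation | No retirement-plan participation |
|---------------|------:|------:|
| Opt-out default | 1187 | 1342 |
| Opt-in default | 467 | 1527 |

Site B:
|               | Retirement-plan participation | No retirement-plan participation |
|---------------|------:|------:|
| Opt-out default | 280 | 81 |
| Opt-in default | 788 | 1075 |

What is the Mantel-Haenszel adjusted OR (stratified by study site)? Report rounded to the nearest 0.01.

3.21

OR_MH = Σ(aᵢdᵢ/nᵢ) / Σ(bᵢcᵢ/nᵢ), where nᵢ is the stratum total.
Stratum 1 (Site A): n = 4523; a·d/n = 1187·1527/4523 = 400.7404; b·c/n = 1342·467/4523 = 138.5616
Stratum 2 (Site B): n = 2224; a·d/n = 280·1075/2224 = 135.3417; b·c/n = 81·788/2224 = 28.6996
OR_MH = (400.7404 + 135.3417) / (138.5616 + 28.6996) = 536.0822 / 167.2612 = 3.20506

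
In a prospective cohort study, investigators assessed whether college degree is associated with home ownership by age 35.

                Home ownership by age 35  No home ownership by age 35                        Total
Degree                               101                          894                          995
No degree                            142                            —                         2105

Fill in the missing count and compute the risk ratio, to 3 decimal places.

The missing cell is in the unexposed row: 2105 − 142 = 1963.
So a = 101, b = 894, c = 142, d = 1963.
RR = [a/(a+b)] / [c/(c+d)] = (101/995) / (142/2105) = 0.10151/0.06746 = 1.50474

1.505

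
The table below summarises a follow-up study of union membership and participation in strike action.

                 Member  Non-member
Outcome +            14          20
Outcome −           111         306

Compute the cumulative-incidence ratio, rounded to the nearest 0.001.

Reading the table with exposure as columns: a = 14 (Member, case), b = 111 (Member, non-case), c = 20 (Non-member, case), d = 306.
Risk in exposed = 14/125 = 0.11200; risk in unexposed = 20/326 = 0.06135.
RR = 0.11200 / 0.06135 = 1.82560
The risk among the exposed is 1.83 times that among the unexposed.

1.826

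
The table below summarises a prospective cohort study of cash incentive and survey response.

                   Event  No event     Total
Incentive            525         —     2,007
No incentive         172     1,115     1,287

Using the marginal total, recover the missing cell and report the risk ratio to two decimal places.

The missing cell is in the exposed row: 2007 − 525 = 1482.
So a = 525, b = 1482, c = 172, d = 1115.
RR = [a/(a+b)] / [c/(c+d)] = (525/2007) / (172/1287) = 0.26158/0.13364 = 1.95732

1.96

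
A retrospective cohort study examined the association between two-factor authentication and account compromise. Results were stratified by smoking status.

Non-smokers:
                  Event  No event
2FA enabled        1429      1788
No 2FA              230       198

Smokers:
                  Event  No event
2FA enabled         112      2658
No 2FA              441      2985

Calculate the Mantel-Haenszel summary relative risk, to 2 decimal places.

RR_MH = Σ(aᵢ·n₀ᵢ/nᵢ) / Σ(cᵢ·n₁ᵢ/nᵢ), with n₁ᵢ = aᵢ+bᵢ (exposed), n₀ᵢ = cᵢ+dᵢ (unexposed), nᵢ = n₁ᵢ+n₀ᵢ.
Stratum 1 (Non-smokers): n₁ = 3217, n₀ = 428, n = 3645; a·n₀/n = 1429·428/3645 = 167.7948; c·n₁/n = 230·3217/3645 = 202.9931
Stratum 2 (Smokers): n₁ = 2770, n₀ = 3426, n = 6196; a·n₀/n = 112·3426/6196 = 61.9290; c·n₁/n = 441·2770/6196 = 197.1546
RR_MH = (167.7948 + 61.9290) / (202.9931 + 197.1546) = 229.7238 / 400.1478 = 0.57410

0.57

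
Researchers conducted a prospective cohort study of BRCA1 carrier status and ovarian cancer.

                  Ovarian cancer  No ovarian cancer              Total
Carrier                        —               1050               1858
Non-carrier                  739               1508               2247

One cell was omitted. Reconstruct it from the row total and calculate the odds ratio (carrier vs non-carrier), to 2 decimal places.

1.57

The missing cell is in the exposed row: 1858 − 1050 = 808.
So a = 808, b = 1050, c = 739, d = 1508.
OR = (a·d)/(b·c) = (808 × 1508) / (1050 × 739) = 1218464 / 775950 = 1.57029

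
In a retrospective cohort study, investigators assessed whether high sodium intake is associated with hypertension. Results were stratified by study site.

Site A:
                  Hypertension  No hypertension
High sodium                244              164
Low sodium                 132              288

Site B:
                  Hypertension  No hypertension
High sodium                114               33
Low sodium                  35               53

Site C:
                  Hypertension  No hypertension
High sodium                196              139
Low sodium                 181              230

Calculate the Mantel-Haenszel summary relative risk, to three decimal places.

RR_MH = Σ(aᵢ·n₀ᵢ/nᵢ) / Σ(cᵢ·n₁ᵢ/nᵢ), with n₁ᵢ = aᵢ+bᵢ (exposed), n₀ᵢ = cᵢ+dᵢ (unexposed), nᵢ = n₁ᵢ+n₀ᵢ.
Stratum 1 (Site A): n₁ = 408, n₀ = 420, n = 828; a·n₀/n = 244·420/828 = 123.7681; c·n₁/n = 132·408/828 = 65.0435
Stratum 2 (Site B): n₁ = 147, n₀ = 88, n = 235; a·n₀/n = 114·88/235 = 42.6894; c·n₁/n = 35·147/235 = 21.8936
Stratum 3 (Site C): n₁ = 335, n₀ = 411, n = 746; a·n₀/n = 196·411/746 = 107.9839; c·n₁/n = 181·335/746 = 81.2802
RR_MH = (123.7681 + 42.6894 + 107.9839) / (65.0435 + 21.8936 + 81.2802) = 274.4414 / 168.2173 = 1.63147

1.631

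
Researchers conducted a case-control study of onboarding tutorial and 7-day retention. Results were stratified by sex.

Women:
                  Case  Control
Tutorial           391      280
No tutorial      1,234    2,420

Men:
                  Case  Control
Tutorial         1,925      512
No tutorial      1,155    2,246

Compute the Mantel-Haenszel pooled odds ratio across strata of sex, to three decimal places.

5.295

OR_MH = Σ(aᵢdᵢ/nᵢ) / Σ(bᵢcᵢ/nᵢ), where nᵢ is the stratum total.
Stratum 1 (Women): n = 4325; a·d/n = 391·2420/4325 = 218.7792; b·c/n = 280·1234/4325 = 79.8890
Stratum 2 (Men): n = 5838; a·d/n = 1925·2246/5838 = 740.5875; b·c/n = 512·1155/5838 = 101.2950
OR_MH = (218.7792 + 740.5875) / (79.8890 + 101.2950) = 959.3667 / 181.1840 = 5.29499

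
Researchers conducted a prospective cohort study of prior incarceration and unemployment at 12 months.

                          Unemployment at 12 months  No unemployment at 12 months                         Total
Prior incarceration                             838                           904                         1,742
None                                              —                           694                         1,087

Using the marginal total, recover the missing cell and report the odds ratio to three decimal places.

1.637

The missing cell is in the unexposed row: 1087 − 694 = 393.
So a = 838, b = 904, c = 393, d = 694.
OR = (a·d)/(b·c) = (838 × 694) / (904 × 393) = 581572 / 355272 = 1.63698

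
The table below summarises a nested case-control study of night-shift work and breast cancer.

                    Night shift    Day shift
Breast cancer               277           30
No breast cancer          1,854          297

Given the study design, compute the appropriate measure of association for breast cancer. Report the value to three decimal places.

Reading the table with exposure as columns: a = 277 (Night shift, case), b = 1854 (Night shift, non-case), c = 30 (Day shift, case), d = 297.
This is a nested case-control study: participants were sampled on outcome status, so risks in the source population cannot be estimated directly — relative risk is not valid here. The odds ratio is the appropriate measure.
OR = (a·d)/(b·c) = (277 × 297) / (1854 × 30) = 82269 / 55620 = 1.47913

1.479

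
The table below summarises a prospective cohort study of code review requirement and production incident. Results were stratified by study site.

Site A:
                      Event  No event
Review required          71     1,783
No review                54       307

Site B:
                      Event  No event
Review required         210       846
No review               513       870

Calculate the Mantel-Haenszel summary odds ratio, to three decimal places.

OR_MH = Σ(aᵢdᵢ/nᵢ) / Σ(bᵢcᵢ/nᵢ), where nᵢ is the stratum total.
Stratum 1 (Site A): n = 2215; a·d/n = 71·307/2215 = 9.8406; b·c/n = 1783·54/2215 = 43.4682
Stratum 2 (Site B): n = 2439; a·d/n = 210·870/2439 = 74.9077; b·c/n = 846·513/2439 = 177.9410
OR_MH = (9.8406 + 74.9077) / (43.4682 + 177.9410) = 84.7484 / 221.4091 = 0.38277

0.383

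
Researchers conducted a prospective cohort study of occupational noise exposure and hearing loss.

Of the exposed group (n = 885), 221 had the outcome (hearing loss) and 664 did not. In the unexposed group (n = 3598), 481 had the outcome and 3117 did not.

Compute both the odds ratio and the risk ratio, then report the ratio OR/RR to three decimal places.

1.155

From the description: a = 221, b = 664, c = 481, d = 3117.
OR = (221·3117)/(664·481) = 688857/319384 = 2.15683
Risk in exposed = 221/885 = 0.24972; risk in unexposed = 481/3598 = 0.13369; RR = 1.86795
OR/RR = 2.15683 / 1.86795 = 1.15465
The outcome is not rare, so the OR lies further from 1 than the RR.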